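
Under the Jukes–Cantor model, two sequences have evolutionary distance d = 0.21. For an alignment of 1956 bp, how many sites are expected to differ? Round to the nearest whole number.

Invert JC69: p = (3/4)(1 − e^(−4d/3)) = 0.75 × (1 − e^(-0.28)) = 0.75 × (1 − 0.755784) = 0.183162.
Expected differing sites = pL ≈ 0.183162 × 1956 = 358.264872 ≈ 358.

358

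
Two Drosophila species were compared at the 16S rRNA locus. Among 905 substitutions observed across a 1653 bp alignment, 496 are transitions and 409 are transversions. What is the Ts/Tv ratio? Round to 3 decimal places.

1.213

R = 496/409 = 1.212713… ≈ 1.213 (to 3 d.p.).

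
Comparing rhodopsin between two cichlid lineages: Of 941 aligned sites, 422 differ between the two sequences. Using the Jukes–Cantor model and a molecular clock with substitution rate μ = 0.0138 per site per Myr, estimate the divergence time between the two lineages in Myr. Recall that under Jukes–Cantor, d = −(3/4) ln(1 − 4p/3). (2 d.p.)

24.76

p = 422/941 ≈ 0.448459.
d = −(3/4) ln(1 − 4p/3) = −0.75 ln(1 − 0.597945) = −0.75 ln(0.402055)
  = −0.75 × (-0.911166) = 0.683375 substitutions/site.
Under a molecular clock d = 2μt, so t = d/(2μ) = 0.683375 / (2 × 0.0138) = 24.76 Myr.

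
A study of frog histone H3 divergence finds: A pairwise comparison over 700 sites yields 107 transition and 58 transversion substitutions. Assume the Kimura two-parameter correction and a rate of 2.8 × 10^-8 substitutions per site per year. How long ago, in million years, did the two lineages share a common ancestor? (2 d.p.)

P = 107/700 ≈ 0.152857 and Q = 58/700 ≈ 0.082857.
Under the Kimura two-parameter model, d = −½ ln(1 − 2P − Q) − ¼ ln(1 − 2Q).
1 − 2P − Q = 0.611429, giving −½ ln(0.611429) = 0.245978.
1 − 2Q = 0.834286, giving −¼ ln(0.834286) = 0.045295.
d = 0.245978 + 0.045295 = 0.291273.
Under a molecular clock d = 2μt, so t = d/(2μ) = 0.291273 / (2 × 2.8 × 10^-8) = 5.20 million years.

5.20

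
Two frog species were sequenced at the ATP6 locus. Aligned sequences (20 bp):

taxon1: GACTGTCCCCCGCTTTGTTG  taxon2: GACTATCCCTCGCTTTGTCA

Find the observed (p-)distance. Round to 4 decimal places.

The sequences differ at 4 of 20 positions (sites 5, 10, 19, 20).
p = 4/20 = 0.2000.

0.2000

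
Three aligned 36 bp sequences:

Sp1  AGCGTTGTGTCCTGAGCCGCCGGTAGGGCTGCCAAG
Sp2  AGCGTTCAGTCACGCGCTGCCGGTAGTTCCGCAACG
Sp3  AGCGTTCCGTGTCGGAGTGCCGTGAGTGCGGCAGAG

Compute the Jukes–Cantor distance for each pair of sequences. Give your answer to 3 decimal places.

Sp1–Sp2: 11/36 sites differ → p ≈ 0.305556, d = −0.75 ln(1 − 0.407408) = 0.392437 ≈ 0.392.
Sp1–Sp3: 15/36 sites differ → p ≈ 0.416667, d = −0.75 ln(1 − 0.555556) = 0.608198 ≈ 0.608.
Sp2–Sp3: 12/36 sites differ → p ≈ 0.333333, d = −0.75 ln(1 − 0.444444) = 0.440839 ≈ 0.441.

d(Sp1,Sp2) = 0.392, d(Sp1,Sp3) = 0.608, d(Sp2,Sp3) = 0.441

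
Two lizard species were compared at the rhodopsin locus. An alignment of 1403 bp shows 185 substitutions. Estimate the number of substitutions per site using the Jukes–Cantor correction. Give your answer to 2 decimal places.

0.15

p = 185/1403 ≈ 0.13186.
d = −(3/4) ln(1 − 4p/3) = −0.75 ln(1 − 0.175813) = −0.75 ln(0.824187)
  = −0.75 × (-0.193358) = 0.145019 substitutions/site.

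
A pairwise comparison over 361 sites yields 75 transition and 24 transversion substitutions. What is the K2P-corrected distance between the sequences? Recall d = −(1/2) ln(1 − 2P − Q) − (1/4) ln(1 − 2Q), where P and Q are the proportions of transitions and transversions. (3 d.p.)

P = 75/361 ≈ 0.207756 and Q = 24/361 ≈ 0.066482.
Under the Kimura two-parameter model, d = −½ ln(1 − 2P − Q) − ¼ ln(1 − 2Q).
1 − 2P − Q = 0.518006, giving −½ ln(0.518006) = 0.328884.
1 − 2Q = 0.867036, giving −¼ ln(0.867036) = 0.035669.
d = 0.328884 + 0.035669 = 0.364553.

0.365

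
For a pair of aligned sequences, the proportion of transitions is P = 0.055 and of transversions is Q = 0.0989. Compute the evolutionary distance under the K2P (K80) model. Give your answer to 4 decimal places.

Under the Kimura two-parameter model, d = −½ ln(1 − 2P − Q) − ¼ ln(1 − 2Q).
1 − 2P − Q = 0.7911, giving −½ ln(0.7911) = 0.117165.
1 − 2Q = 0.8022, giving −¼ ln(0.8022) = 0.055099.
d = 0.117165 + 0.055099 = 0.172264.

0.1723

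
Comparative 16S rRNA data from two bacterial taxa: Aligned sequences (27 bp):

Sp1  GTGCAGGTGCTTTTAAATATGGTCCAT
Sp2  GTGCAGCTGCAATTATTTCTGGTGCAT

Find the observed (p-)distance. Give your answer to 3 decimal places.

The sequences differ at 7 of 27 positions (sites 7, 11, 12, 16, 17, 19, 24).
p = 7/27 = 0.259259… ≈ 0.259 (to 3 d.p.).

0.259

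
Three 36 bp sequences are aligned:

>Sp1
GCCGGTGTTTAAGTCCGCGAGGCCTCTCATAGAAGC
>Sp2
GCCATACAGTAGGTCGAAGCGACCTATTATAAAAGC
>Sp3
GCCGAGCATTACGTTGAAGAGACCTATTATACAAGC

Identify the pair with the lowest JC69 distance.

Sp1–Sp2: 15/36 differ, p = 0.417, d = 0.608.
Sp1–Sp3: 13/36 differ, p = 0.361, d = 0.493.
Sp2–Sp3: 8/36 differ, p = 0.222, d = 0.264.
The smallest distance is between Sp2 and Sp3.

Sp2 and Sp3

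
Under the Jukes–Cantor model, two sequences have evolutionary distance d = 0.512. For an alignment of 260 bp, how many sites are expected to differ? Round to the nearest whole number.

96

Invert JC69: p = (3/4)(1 − e^(−4d/3)) = 0.75 × (1 − e^(-0.682667)) = 0.75 × (1 − 0.505268) = 0.371049.
Expected differing sites = pL ≈ 0.371049 × 260 = 96.47274 ≈ 96.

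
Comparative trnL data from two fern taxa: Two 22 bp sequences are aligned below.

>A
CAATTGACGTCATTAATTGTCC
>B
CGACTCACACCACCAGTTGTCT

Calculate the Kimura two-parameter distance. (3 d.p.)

0.765

Of 22 sites, 8 differences are transitions and 1 are transversions, so P = 8/22 ≈ 0.363636 and Q = 1/22 ≈ 0.045455.
Under the Kimura two-parameter model, d = −½ ln(1 − 2P − Q) − ¼ ln(1 − 2Q).
1 − 2P − Q = 0.227273, giving −½ ln(0.227273) = 0.740802.
1 − 2Q = 0.90909, giving −¼ ln(0.90909) = 0.023828.
d = 0.740802 + 0.023828 = 0.764630.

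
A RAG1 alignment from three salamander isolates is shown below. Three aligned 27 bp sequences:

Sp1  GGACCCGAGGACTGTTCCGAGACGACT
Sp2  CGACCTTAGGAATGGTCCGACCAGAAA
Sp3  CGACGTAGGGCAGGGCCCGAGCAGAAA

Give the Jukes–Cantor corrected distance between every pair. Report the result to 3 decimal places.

d(Sp1,Sp2) = 0.511, d(Sp1,Sp3) = 0.882, d(Sp2,Sp3) = 0.318

Sp1–Sp2: 10/27 sites differ → p ≈ 0.37037, d = −0.75 ln(1 − 0.493827) = 0.510658 ≈ 0.511.
Sp1–Sp3: 14/27 sites differ → p ≈ 0.518519, d = −0.75 ln(1 − 0.691359) = 0.881682 ≈ 0.882.
Sp2–Sp3: 7/27 sites differ → p ≈ 0.259259, d = −0.75 ln(1 − 0.345679) = 0.318118 ≈ 0.318.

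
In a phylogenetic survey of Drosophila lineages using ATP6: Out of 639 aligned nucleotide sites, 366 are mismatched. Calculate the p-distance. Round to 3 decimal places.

0.573

p = 366/639 = 0.572769… ≈ 0.573 (to 3 d.p.).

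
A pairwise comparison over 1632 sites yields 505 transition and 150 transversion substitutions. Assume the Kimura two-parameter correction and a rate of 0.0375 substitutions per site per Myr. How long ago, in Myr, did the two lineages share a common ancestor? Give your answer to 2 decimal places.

P = 505/1632 ≈ 0.309436 and Q = 150/1632 ≈ 0.091912.
Under the Kimura two-parameter model, d = −½ ln(1 − 2P − Q) − ¼ ln(1 − 2Q).
1 − 2P − Q = 0.289216, giving −½ ln(0.289216) = 0.620291.
1 − 2Q = 0.816176, giving −¼ ln(0.816176) = 0.050781.
d = 0.620291 + 0.050781 = 0.671072.
Under a molecular clock d = 2μt, so t = d/(2μ) = 0.671072 / (2 × 0.0375) = 8.95 Myr.

8.95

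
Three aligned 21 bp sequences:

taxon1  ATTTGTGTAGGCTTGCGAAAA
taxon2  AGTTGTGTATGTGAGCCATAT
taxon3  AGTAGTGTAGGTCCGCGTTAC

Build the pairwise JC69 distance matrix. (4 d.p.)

taxon1–taxon2: 8/21 sites differ → p ≈ 0.380952, d = −0.75 ln(1 − 0.507936) = 0.531860 ≈ 0.5319.
taxon1–taxon3: 8/21 sites differ → p ≈ 0.380952, d = −0.75 ln(1 − 0.507936) = 0.531860 ≈ 0.5319.
taxon2–taxon3: 7/21 sites differ → p ≈ 0.333333, d = −0.75 ln(1 − 0.444444) = 0.440839 ≈ 0.4408.

d(taxon1,taxon2) = 0.5319, d(taxon1,taxon3) = 0.5319, d(taxon2,taxon3) = 0.4408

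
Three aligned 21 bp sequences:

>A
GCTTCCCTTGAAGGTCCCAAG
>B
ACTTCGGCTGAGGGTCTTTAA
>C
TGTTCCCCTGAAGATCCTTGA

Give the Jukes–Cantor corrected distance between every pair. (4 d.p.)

A–B: 9/21 sites differ → p ≈ 0.428571, d = −0.75 ln(1 − 0.571428) = 0.635472 ≈ 0.6355.
A–C: 8/21 sites differ → p ≈ 0.380952, d = −0.75 ln(1 − 0.507936) = 0.531860 ≈ 0.5319.
B–C: 8/21 sites differ → p ≈ 0.380952, d = −0.75 ln(1 − 0.507936) = 0.531860 ≈ 0.5319.

d(A,B) = 0.6355, d(A,C) = 0.5319, d(B,C) = 0.5319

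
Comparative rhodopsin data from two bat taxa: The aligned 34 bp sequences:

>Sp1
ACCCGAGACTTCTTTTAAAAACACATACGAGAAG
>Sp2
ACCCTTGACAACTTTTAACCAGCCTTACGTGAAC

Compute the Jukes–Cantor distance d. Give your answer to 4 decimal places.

0.4234

The sequences differ at 11 of 34 sites, so p = 11/34 ≈ 0.323529.
d = −(3/4) ln(1 − 4p/3) = −0.75 ln(1 − 0.431372) = −0.75 ln(0.568628)
  = −0.75 × (-0.564529) = 0.423397 substitutions/site.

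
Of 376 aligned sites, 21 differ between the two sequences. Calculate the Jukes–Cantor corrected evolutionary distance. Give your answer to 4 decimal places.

p = 21/376 ≈ 0.055851.
d = −(3/4) ln(1 − 4p/3) = −0.75 ln(1 − 0.074468) = −0.75 ln(0.925532)
  = −0.75 × (-0.077387) = 0.058040 substitutions/site.

0.0580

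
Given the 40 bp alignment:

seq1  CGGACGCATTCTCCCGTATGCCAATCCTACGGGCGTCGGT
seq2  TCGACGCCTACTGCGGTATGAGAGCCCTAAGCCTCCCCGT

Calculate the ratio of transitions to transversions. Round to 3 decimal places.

0.417

Transitions are A↔G and C↔T; transversions are all other mismatches.
Transitions: 5. Transversions: 12.
R = 5/12 = 0.416666… ≈ 0.417 (to 3 d.p.).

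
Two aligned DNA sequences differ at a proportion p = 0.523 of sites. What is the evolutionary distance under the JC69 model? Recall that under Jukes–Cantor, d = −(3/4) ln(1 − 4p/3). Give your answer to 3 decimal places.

0.896

d = −(3/4) ln(1 − 4p/3) = −0.75 ln(1 − 0.697333) = −0.75 ln(0.302667)
  = −0.75 × (-1.195122) = 0.896342 substitutions/site.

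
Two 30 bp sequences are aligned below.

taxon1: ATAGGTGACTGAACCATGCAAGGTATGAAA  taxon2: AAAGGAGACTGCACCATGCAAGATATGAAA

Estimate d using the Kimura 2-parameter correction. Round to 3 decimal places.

0.147

Of 30 sites, 1 differences are transitions and 3 are transversions, so P = 1/30 ≈ 0.033333 and Q = 3/30 = 0.1.
Under the Kimura two-parameter model, d = −½ ln(1 − 2P − Q) − ¼ ln(1 − 2Q).
1 − 2P − Q = 0.833334, giving −½ ln(0.833334) = 0.091160.
1 − 2Q = 0.8, giving −¼ ln(0.8) = 0.055786.
d = 0.091160 + 0.055786 = 0.146946.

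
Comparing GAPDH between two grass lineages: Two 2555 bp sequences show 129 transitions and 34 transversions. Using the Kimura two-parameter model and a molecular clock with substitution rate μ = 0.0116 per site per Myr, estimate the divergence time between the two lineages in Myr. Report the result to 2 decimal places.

P = 129/2555 ≈ 0.050489 and Q = 34/2555 ≈ 0.013307.
Under the Kimura two-parameter model, d = −½ ln(1 − 2P − Q) − ¼ ln(1 − 2Q).
1 − 2P − Q = 0.885715, giving −½ ln(0.885715) = 0.060680.
1 − 2Q = 0.973386, giving −¼ ln(0.973386) = 0.006744.
d = 0.060680 + 0.006744 = 0.067424.
Under a molecular clock d = 2μt, so t = d/(2μ) = 0.067424 / (2 × 0.0116) = 2.91 Myr.

2.91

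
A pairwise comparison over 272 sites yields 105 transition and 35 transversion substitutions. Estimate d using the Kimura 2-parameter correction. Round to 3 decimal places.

P = 105/272 ≈ 0.386029 and Q = 35/272 ≈ 0.128676.
Under the Kimura two-parameter model, d = −½ ln(1 − 2P − Q) − ¼ ln(1 − 2Q).
1 − 2P − Q = 0.099266, giving −½ ln(0.099266) = 1.154976.
1 − 2Q = 0.742648, giving −¼ ln(0.742648) = 0.074383.
d = 1.154976 + 0.074383 = 1.229359.

1.229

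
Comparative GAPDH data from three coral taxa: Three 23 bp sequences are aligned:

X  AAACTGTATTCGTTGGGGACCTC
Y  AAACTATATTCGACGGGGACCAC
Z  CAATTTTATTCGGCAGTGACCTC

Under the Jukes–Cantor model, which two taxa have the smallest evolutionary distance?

X–Y: 4/23 differ, p = 0.174, d = 0.198.
X–Z: 7/23 differ, p = 0.304, d = 0.390.
Y–Z: 7/23 differ, p = 0.304, d = 0.390.
The smallest distance is between X and Y.

X and Y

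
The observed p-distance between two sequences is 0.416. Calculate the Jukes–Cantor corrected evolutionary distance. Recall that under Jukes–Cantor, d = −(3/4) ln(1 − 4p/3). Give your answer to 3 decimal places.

0.607

d = −(3/4) ln(1 − 4p/3) = −0.75 ln(1 − 0.554667) = −0.75 ln(0.445333)
  = −0.75 × (-0.808933) = 0.606700 substitutions/site.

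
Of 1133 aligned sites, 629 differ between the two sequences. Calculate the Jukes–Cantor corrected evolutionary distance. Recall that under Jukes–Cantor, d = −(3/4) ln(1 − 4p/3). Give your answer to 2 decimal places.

1.01

p = 629/1133 ≈ 0.555163.
d = −(3/4) ln(1 − 4p/3) = −0.75 ln(1 − 0.740217) = −0.75 ln(0.259783)
  = −0.75 × (-1.347909) = 1.010932 substitutions/site.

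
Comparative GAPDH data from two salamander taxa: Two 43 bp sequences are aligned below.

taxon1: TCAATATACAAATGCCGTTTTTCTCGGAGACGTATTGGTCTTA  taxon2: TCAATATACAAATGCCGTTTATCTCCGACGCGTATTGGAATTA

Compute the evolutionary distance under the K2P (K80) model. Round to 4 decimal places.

Of 43 sites, 1 differences are transitions and 5 are transversions, so P = 1/43 ≈ 0.023256 and Q = 5/43 ≈ 0.116279.
Under the Kimura two-parameter model, d = −½ ln(1 − 2P − Q) − ¼ ln(1 − 2Q).
1 − 2P − Q = 0.837209, giving −½ ln(0.837209) = 0.088841.
1 − 2Q = 0.767442, giving −¼ ln(0.767442) = 0.066173.
d = 0.088841 + 0.066173 = 0.155014.

0.1550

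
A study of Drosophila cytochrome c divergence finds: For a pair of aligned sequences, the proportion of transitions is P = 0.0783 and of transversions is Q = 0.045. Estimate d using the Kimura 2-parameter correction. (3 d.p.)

Under the Kimura two-parameter model, d = −½ ln(1 − 2P − Q) − ¼ ln(1 − 2Q).
1 − 2P − Q = 0.7984, giving −½ ln(0.7984) = 0.112573.
1 − 2Q = 0.91, giving −¼ ln(0.91) = 0.023578.
d = 0.112573 + 0.023578 = 0.136151.

0.136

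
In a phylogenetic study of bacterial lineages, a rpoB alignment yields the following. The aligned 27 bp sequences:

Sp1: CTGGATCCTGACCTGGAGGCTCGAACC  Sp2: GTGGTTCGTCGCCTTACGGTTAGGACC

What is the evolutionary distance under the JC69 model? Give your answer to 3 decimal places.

0.588

The sequences differ at 11 of 27 sites, so p = 11/27 ≈ 0.407407.
d = −(3/4) ln(1 − 4p/3) = −0.75 ln(1 − 0.543209) = −0.75 ln(0.456791)
  = −0.75 × (-0.783529) = 0.587647 substitutions/site.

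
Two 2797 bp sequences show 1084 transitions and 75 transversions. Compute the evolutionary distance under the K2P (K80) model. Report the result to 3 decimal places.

P = 1084/2797 ≈ 0.387558 and Q = 75/2797 ≈ 0.026814.
Under the Kimura two-parameter model, d = −½ ln(1 − 2P − Q) − ¼ ln(1 − 2Q).
1 − 2P − Q = 0.19807, giving −½ ln(0.19807) = 0.809567.
1 − 2Q = 0.946372, giving −¼ ln(0.946372) = 0.013780.
d = 0.809567 + 0.013780 = 0.823347.

0.823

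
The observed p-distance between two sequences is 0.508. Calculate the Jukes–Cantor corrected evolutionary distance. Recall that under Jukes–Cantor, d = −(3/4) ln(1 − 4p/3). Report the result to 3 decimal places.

d = −(3/4) ln(1 − 4p/3) = −0.75 ln(1 − 0.677333) = −0.75 ln(0.322667)
  = −0.75 × (-1.131134) = 0.848351 substitutions/site.

0.848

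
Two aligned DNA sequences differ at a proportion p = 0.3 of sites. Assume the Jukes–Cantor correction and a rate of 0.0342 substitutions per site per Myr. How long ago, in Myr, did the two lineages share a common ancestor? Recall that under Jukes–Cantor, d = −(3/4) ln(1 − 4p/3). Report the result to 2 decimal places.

5.60

d = −(3/4) ln(1 − 4p/3) = −0.75 ln(1 − 0.4) = −0.75 ln(0.6)
  = −0.75 × (-0.510826) = 0.383120 substitutions/site.
Under a molecular clock d = 2μt, so t = d/(2μ) = 0.383120 / (2 × 0.0342) = 5.60 Myr.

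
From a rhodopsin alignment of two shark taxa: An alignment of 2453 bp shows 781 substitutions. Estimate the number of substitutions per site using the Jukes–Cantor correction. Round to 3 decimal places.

p = 781/2453 ≈ 0.318386.
d = −(3/4) ln(1 − 4p/3) = −0.75 ln(1 − 0.424515) = −0.75 ln(0.575485)
  = −0.75 × (-0.552542) = 0.414407 substitutions/site.

0.414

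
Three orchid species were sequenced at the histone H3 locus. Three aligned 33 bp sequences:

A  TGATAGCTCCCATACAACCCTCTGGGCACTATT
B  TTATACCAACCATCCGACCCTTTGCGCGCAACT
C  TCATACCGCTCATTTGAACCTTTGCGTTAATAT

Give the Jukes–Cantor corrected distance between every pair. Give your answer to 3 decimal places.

A–B: 11/33 sites differ → p ≈ 0.333333, d = −0.75 ln(1 − 0.444444) = 0.440839 ≈ 0.441.
A–C: 16/33 sites differ → p ≈ 0.484848, d = −0.75 ln(1 − 0.646464) = 0.779827 ≈ 0.780.
B–C: 12/33 sites differ → p ≈ 0.363636, d = −0.75 ln(1 − 0.484848) = 0.497470 ≈ 0.497.

d(A,B) = 0.441, d(A,C) = 0.780, d(B,C) = 0.497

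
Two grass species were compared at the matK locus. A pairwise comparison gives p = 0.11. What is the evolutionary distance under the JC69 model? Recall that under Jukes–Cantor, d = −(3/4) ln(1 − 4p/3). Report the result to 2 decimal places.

d = −(3/4) ln(1 − 4p/3) = −0.75 ln(1 − 0.146667) = −0.75 ln(0.853333)
  = −0.75 × (-0.158605) = 0.118954 substitutions/site.

0.12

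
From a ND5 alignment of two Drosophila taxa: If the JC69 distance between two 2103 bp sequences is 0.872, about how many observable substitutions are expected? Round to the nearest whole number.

Invert JC69: p = (3/4)(1 − e^(−4d/3)) = 0.75 × (1 − e^(-1.162667)) = 0.75 × (1 − 0.312651) = 0.515512.
Expected differing sites = pL ≈ 0.515512 × 2103 = 1084.121736 ≈ 1084.

1084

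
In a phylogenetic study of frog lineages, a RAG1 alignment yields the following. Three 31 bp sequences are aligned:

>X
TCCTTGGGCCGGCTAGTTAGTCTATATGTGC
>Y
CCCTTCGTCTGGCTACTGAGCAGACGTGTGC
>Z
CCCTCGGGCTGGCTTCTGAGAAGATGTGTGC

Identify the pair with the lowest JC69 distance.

Y and Z

X–Y: 11/31 differ, p = 0.355, d = 0.481.
X–Z: 10/31 differ, p = 0.323, d = 0.422.
Y–Z: 6/31 differ, p = 0.194, d = 0.224.
The smallest distance is between Y and Z.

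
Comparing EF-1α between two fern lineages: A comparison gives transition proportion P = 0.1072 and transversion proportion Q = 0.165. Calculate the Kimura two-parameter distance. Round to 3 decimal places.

0.339

Under the Kimura two-parameter model, d = −½ ln(1 − 2P − Q) − ¼ ln(1 − 2Q).
1 − 2P − Q = 0.6206, giving −½ ln(0.6206) = 0.238534.
1 − 2Q = 0.67, giving −¼ ln(0.67) = 0.100119.
d = 0.238534 + 0.100119 = 0.338653.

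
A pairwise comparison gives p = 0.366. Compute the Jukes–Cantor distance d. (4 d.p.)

0.5021

d = −(3/4) ln(1 − 4p/3) = −0.75 ln(1 − 0.488) = −0.75 ln(0.512)
  = −0.75 × (-0.669431) = 0.502073 substitutions/site.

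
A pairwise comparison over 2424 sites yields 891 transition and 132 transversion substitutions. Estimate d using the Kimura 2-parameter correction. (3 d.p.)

P = 891/2424 ≈ 0.367574 and Q = 132/2424 ≈ 0.054455.
Under the Kimura two-parameter model, d = −½ ln(1 − 2P − Q) − ¼ ln(1 − 2Q).
1 − 2P − Q = 0.210397, giving −½ ln(0.210397) = 0.779380.
1 − 2Q = 0.89109, giving −¼ ln(0.89109) = 0.028827.
d = 0.779380 + 0.028827 = 0.808207.

0.808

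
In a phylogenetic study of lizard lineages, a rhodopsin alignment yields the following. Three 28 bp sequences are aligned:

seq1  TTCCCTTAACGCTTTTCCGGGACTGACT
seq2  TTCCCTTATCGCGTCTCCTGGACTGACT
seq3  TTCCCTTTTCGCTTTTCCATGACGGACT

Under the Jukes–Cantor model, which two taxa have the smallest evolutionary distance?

seq1–seq2: 4/28 differ, p = 0.143, d = 0.158.
seq1–seq3: 5/28 differ, p = 0.179, d = 0.204.
seq2–seq3: 6/28 differ, p = 0.214, d = 0.252.
The smallest distance is between seq1 and seq2.

seq1 and seq2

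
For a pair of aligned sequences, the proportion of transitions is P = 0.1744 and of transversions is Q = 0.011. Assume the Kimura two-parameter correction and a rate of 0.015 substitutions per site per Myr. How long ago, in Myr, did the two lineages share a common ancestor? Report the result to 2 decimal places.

7.62

Under the Kimura two-parameter model, d = −½ ln(1 − 2P − Q) − ¼ ln(1 − 2Q).
1 − 2P − Q = 0.6402, giving −½ ln(0.6402) = 0.222987.
1 − 2Q = 0.978, giving −¼ ln(0.978) = 0.005561.
d = 0.222987 + 0.005561 = 0.228548.
Under a molecular clock d = 2μt, so t = d/(2μ) = 0.228548 / (2 × 0.015) = 7.62 Myr.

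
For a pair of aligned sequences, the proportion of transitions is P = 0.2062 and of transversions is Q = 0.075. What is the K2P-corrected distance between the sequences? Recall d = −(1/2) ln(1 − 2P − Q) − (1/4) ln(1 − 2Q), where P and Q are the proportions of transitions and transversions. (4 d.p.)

Under the Kimura two-parameter model, d = −½ ln(1 − 2P − Q) − ¼ ln(1 − 2Q).
1 − 2P − Q = 0.5126, giving −½ ln(0.5126) = 0.334130.
1 − 2Q = 0.85, giving −¼ ln(0.85) = 0.040630.
d = 0.334130 + 0.040630 = 0.374760.

0.3748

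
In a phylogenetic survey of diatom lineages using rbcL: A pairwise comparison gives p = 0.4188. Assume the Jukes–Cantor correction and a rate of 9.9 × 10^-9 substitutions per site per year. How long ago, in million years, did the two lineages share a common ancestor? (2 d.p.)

30.96

d = −(3/4) ln(1 − 4p/3) = −0.75 ln(1 − 0.5584) = −0.75 ln(0.4416)
  = −0.75 × (-0.817351) = 0.613013 substitutions/site.
Under a molecular clock d = 2μt, so t = d/(2μ) = 0.613013 / (2 × 9.9 × 10^-9) = 30.96 million years.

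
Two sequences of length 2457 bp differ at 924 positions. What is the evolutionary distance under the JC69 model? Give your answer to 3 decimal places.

p = 924/2457 ≈ 0.376068.
d = −(3/4) ln(1 − 4p/3) = −0.75 ln(1 − 0.501424) = −0.75 ln(0.498576)
  = −0.75 × (-0.695999) = 0.521999 substitutions/site.

0.522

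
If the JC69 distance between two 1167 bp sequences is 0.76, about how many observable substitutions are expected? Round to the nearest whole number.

Invert JC69: p = (3/4)(1 − e^(−4d/3)) = 0.75 × (1 − e^(-1.013333)) = 0.75 × (1 − 0.363007) = 0.477745.
Expected differing sites = pL ≈ 0.477745 × 1167 = 557.528415 ≈ 558.

558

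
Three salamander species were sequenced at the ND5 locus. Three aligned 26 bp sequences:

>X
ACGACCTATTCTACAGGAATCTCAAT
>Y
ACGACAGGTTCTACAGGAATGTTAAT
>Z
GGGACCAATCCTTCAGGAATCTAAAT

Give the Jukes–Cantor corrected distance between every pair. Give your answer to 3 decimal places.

d(X,Y) = 0.222, d(X,Z) = 0.276, d(Y,Z) = 0.464

X–Y: 5/26 sites differ → p ≈ 0.192308, d = −0.75 ln(1 − 0.256411) = 0.222200 ≈ 0.222.
X–Z: 6/26 sites differ → p ≈ 0.230769, d = −0.75 ln(1 − 0.307692) = 0.275793 ≈ 0.276.
Y–Z: 9/26 sites differ → p ≈ 0.346154, d = −0.75 ln(1 − 0.461539) = 0.464280 ≈ 0.464.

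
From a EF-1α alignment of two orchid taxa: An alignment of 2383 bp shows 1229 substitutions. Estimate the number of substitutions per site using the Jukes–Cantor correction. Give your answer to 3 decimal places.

p = 1229/2383 ≈ 0.515736.
d = −(3/4) ln(1 − 4p/3) = −0.75 ln(1 − 0.687648) = −0.75 ln(0.312352)
  = −0.75 × (-1.163625) = 0.872719 substitutions/site.

0.873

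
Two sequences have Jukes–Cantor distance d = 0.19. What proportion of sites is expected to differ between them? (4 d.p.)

0.1678

p = (3/4)(1 − e^(−4d/3)) = 0.75 × (1 − e^(-0.253333)) = 0.75 × (1 − 0.776209) = 0.167843.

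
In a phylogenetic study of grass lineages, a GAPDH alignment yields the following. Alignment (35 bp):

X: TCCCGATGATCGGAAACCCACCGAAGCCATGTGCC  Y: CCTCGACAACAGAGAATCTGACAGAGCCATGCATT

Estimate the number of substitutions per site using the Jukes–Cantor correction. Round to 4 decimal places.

0.8681

The sequences differ at 18 of 35 sites, so p = 18/35 ≈ 0.514286.
d = −(3/4) ln(1 − 4p/3) = −0.75 ln(1 − 0.685715) = −0.75 ln(0.314285)
  = −0.75 × (-1.157455) = 0.868091 substitutions/site.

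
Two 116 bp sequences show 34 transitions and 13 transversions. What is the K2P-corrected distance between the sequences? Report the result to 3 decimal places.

0.663

P = 34/116 ≈ 0.293103 and Q = 13/116 ≈ 0.112069.
Under the Kimura two-parameter model, d = −½ ln(1 − 2P − Q) − ¼ ln(1 − 2Q).
1 − 2P − Q = 0.301725, giving −½ ln(0.301725) = 0.599120.
1 − 2Q = 0.775862, giving −¼ ln(0.775862) = 0.063445.
d = 0.599120 + 0.063445 = 0.662565.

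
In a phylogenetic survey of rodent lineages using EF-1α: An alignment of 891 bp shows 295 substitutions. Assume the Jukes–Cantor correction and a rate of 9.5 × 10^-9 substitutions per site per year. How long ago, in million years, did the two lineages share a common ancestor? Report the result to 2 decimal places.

22.99

p = 295/891 ≈ 0.331089.
d = −(3/4) ln(1 − 4p/3) = −0.75 ln(1 − 0.441452) = −0.75 ln(0.558548)
  = −0.75 × (-0.582415) = 0.436811 substitutions/site.
Under a molecular clock d = 2μt, so t = d/(2μ) = 0.436811 / (2 × 9.5 × 10^-9) = 22.99 million years.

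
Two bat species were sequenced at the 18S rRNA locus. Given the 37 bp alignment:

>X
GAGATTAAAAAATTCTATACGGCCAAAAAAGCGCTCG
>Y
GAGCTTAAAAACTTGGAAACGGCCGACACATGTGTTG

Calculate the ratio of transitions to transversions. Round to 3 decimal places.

0.182

Transitions are A↔G and C↔T; transversions are all other mismatches.
Transitions: 2. Transversions: 11.
R = 2/11 = 0.181818… ≈ 0.182 (to 3 d.p.).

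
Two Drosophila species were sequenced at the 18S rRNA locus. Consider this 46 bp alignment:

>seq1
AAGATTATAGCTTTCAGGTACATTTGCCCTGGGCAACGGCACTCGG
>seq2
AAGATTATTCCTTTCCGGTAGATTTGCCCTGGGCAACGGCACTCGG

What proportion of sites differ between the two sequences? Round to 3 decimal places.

The sequences differ at 4 of 46 positions (sites 9, 10, 16, 21).
p = 4/46 = 0.086956… ≈ 0.087 (to 3 d.p.).

0.087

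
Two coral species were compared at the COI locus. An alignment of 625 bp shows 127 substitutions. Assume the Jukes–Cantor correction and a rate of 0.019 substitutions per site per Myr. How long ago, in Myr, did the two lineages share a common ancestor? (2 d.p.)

6.24

p = 127/625 = 0.2032.
d = −(3/4) ln(1 − 4p/3) = −0.75 ln(1 − 0.270933) = −0.75 ln(0.729067)
  = −0.75 × (-0.315990) = 0.236993 substitutions/site.
Under a molecular clock d = 2μt, so t = d/(2μ) = 0.236993 / (2 × 0.019) = 6.24 Myr.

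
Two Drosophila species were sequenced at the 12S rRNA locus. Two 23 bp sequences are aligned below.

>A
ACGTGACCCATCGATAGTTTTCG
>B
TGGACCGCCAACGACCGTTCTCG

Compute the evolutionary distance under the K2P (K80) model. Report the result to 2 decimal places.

0.67

Of 23 sites, 2 differences are transitions and 8 are transversions, so P = 2/23 ≈ 0.086957 and Q = 8/23 ≈ 0.347826.
Under the Kimura two-parameter model, d = −½ ln(1 − 2P − Q) − ¼ ln(1 − 2Q).
1 − 2P − Q = 0.47826, giving −½ ln(0.47826) = 0.368800.
1 − 2Q = 0.304348, giving −¼ ln(0.304348) = 0.297396.
d = 0.368800 + 0.297396 = 0.666196.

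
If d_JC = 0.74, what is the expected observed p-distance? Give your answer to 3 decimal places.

0.470

p = (3/4)(1 − e^(−4d/3)) = 0.75 × (1 − e^(-0.986667)) = 0.75 × (1 − 0.372817) = 0.470387.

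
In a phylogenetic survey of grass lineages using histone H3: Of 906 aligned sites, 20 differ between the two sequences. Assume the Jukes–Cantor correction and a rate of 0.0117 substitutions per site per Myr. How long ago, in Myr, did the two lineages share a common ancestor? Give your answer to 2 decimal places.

p = 20/906 ≈ 0.022075.
d = −(3/4) ln(1 − 4p/3) = −0.75 ln(1 − 0.029433) = −0.75 ln(0.970567)
  = −0.75 × (-0.029875) = 0.022406 substitutions/site.
Under a molecular clock d = 2μt, so t = d/(2μ) = 0.022406 / (2 × 0.0117) = 0.96 Myr.

0.96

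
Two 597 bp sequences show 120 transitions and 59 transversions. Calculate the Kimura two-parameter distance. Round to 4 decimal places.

0.4025

P = 120/597 ≈ 0.201005 and Q = 59/597 ≈ 0.098827.
Under the Kimura two-parameter model, d = −½ ln(1 − 2P − Q) − ¼ ln(1 − 2Q).
1 − 2P − Q = 0.499163, giving −½ ln(0.499163) = 0.347411.
1 − 2Q = 0.802346, giving −¼ ln(0.802346) = 0.055054.
d = 0.347411 + 0.055054 = 0.402465.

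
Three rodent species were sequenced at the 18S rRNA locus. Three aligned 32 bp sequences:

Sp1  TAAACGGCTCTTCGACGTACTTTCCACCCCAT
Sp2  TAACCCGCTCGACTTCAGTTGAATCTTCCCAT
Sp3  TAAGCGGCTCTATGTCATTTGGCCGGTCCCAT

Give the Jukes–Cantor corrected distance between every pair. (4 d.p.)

d(Sp1,Sp2) = 0.8240, d(Sp1,Sp3) = 0.5851, d(Sp2,Sp3) = 0.4598

Sp1–Sp2: 16/32 sites differ → p = 0.5, d = −0.75 ln(1 − 0.666667) = 0.823960 ≈ 0.8240.
Sp1–Sp3: 13/32 sites differ → p = 0.40625, d = −0.75 ln(1 − 0.541667) = 0.585119 ≈ 0.5851.
Sp2–Sp3: 11/32 sites differ → p = 0.34375, d = −0.75 ln(1 − 0.458333) = 0.459828 ≈ 0.4598.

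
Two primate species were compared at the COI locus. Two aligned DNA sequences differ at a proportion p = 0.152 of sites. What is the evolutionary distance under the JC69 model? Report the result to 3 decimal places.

d = −(3/4) ln(1 − 4p/3) = −0.75 ln(1 − 0.202667) = −0.75 ln(0.797333)
  = −0.75 × (-0.226483) = 0.169862 substitutions/site.

0.170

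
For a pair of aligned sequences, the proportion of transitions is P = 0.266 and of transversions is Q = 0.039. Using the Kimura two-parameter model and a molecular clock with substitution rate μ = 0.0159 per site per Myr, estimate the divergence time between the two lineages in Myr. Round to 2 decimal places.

13.95

Under the Kimura two-parameter model, d = −½ ln(1 − 2P − Q) − ¼ ln(1 − 2Q).
1 − 2P − Q = 0.429, giving −½ ln(0.429) = 0.423149.
1 − 2Q = 0.922, giving −¼ ln(0.922) = 0.020303.
d = 0.423149 + 0.020303 = 0.443452.
Under a molecular clock d = 2μt, so t = d/(2μ) = 0.443452 / (2 × 0.0159) = 13.95 Myr.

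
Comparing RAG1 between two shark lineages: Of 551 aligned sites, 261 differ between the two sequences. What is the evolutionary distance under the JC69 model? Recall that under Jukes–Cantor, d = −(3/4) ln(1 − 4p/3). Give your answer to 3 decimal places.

0.749

p = 261/551 ≈ 0.473684.
d = −(3/4) ln(1 − 4p/3) = −0.75 ln(1 − 0.631579) = −0.75 ln(0.368421)
  = −0.75 × (-0.998529) = 0.748897 substitutions/site.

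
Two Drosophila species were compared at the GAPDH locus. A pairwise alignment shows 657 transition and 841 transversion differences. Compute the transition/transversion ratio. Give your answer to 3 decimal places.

R = 657/841 = 0.781212… ≈ 0.781 (to 3 d.p.).

0.781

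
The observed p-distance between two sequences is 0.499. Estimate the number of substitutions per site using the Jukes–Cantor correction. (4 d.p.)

d = −(3/4) ln(1 − 4p/3) = −0.75 ln(1 − 0.665333) = −0.75 ln(0.334667)
  = −0.75 × (-1.094619) = 0.820964 substitutions/site.

0.8210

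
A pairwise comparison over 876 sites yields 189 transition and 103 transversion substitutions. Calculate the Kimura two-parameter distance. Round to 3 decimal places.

P = 189/876 ≈ 0.215753 and Q = 103/876 ≈ 0.11758.
Under the Kimura two-parameter model, d = −½ ln(1 − 2P − Q) − ¼ ln(1 − 2Q).
1 − 2P − Q = 0.450914, giving −½ ln(0.450914) = 0.398239.
1 − 2Q = 0.76484, giving −¼ ln(0.76484) = 0.067022.
d = 0.398239 + 0.067022 = 0.465261.

0.465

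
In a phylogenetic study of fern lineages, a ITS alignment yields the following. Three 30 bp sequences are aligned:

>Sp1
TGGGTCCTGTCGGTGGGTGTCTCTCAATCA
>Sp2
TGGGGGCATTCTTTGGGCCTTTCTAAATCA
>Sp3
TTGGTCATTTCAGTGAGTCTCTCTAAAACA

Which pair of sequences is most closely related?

Sp1–Sp2: 10/30 differ, p = 0.333, d = 0.441.
Sp1–Sp3: 8/30 differ, p = 0.267, d = 0.330.
Sp2–Sp3: 11/30 differ, p = 0.367, d = 0.503.
The smallest distance is between Sp1 and Sp3.

Sp1 and Sp3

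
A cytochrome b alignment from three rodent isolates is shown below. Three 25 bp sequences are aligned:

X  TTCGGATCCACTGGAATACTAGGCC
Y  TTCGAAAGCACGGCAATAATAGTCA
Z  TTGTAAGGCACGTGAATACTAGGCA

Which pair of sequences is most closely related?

Y and Z

X–Y: 8/25 differ, p = 0.320, d = 0.417.
X–Z: 8/25 differ, p = 0.320, d = 0.417.
Y–Z: 7/25 differ, p = 0.280, d = 0.351.
The smallest distance is between Y and Z.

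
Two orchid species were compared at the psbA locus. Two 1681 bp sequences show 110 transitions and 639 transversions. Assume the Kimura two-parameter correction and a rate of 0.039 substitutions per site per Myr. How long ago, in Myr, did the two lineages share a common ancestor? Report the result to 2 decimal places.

P = 110/1681 ≈ 0.065437 and Q = 639/1681 ≈ 0.380131.
Under the Kimura two-parameter model, d = −½ ln(1 − 2P − Q) − ¼ ln(1 − 2Q).
1 − 2P − Q = 0.488995, giving −½ ln(0.488995) = 0.357702.
1 − 2Q = 0.239738, giving −¼ ln(0.239738) = 0.357052.
d = 0.357702 + 0.357052 = 0.714754.
Under a molecular clock d = 2μt, so t = d/(2μ) = 0.714754 / (2 × 0.039) = 9.16 Myr.

9.16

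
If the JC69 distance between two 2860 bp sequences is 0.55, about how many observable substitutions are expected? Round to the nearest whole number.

1115

Invert JC69: p = (3/4)(1 − e^(−4d/3)) = 0.75 × (1 − e^(-0.733333)) = 0.75 × (1 − 0.480305) = 0.389771.
Expected differing sites = pL ≈ 0.389771 × 2860 = 1114.74506 ≈ 1115.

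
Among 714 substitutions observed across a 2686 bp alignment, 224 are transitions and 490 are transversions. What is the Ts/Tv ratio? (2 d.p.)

R = 224/490 = 0.457142… ≈ 0.46 (to 2 d.p.).

0.46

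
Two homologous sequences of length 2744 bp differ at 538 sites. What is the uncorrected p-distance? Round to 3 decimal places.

p = 538/2744 = 0.196064… ≈ 0.196 (to 3 d.p.).

0.196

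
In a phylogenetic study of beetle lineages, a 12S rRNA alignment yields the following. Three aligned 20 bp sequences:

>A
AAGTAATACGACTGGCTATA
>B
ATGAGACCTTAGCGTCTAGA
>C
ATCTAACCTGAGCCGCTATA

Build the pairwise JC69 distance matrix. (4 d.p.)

A–B: 11/20 sites differ → p = 0.55, d = −0.75 ln(1 − 0.733333) = 0.991316 ≈ 0.9913.
A–C: 8/20 sites differ → p = 0.4, d = −0.75 ln(1 − 0.533333) = 0.571605 ≈ 0.5716.
B–C: 7/20 sites differ → p = 0.35, d = −0.75 ln(1 − 0.466667) = 0.471457 ≈ 0.4715.

d(A,B) = 0.9913, d(A,C) = 0.5716, d(B,C) = 0.4715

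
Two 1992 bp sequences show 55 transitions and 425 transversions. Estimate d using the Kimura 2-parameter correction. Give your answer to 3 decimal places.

0.295

P = 55/1992 ≈ 0.02761 and Q = 425/1992 ≈ 0.213353.
Under the Kimura two-parameter model, d = −½ ln(1 − 2P − Q) − ¼ ln(1 − 2Q).
1 − 2P − Q = 0.731427, giving −½ ln(0.731427) = 0.156379.
1 − 2Q = 0.573294, giving −¼ ln(0.573294) = 0.139089.
d = 0.156379 + 0.139089 = 0.295468.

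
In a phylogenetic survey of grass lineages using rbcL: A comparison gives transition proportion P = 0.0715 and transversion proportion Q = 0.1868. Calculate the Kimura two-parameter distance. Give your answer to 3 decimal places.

0.317

Under the Kimura two-parameter model, d = −½ ln(1 − 2P − Q) − ¼ ln(1 − 2Q).
1 − 2P − Q = 0.6702, giving −½ ln(0.6702) = 0.200090.
1 − 2Q = 0.6264, giving −¼ ln(0.6264) = 0.116942.
d = 0.200090 + 0.116942 = 0.317032.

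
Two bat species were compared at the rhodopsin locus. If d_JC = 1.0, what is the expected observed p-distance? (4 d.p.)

p = (3/4)(1 − e^(−4d/3)) = 0.75 × (1 − e^(-1.333333)) = 0.75 × (1 − 0.263597) = 0.552302.

0.5523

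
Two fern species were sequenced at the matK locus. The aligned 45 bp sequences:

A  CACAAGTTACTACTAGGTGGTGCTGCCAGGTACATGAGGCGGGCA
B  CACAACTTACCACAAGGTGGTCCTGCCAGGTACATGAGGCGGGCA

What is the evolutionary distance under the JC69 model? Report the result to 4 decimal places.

0.0946

The sequences differ at 4 of 45 sites (6, 11, 14, 22), so p = 4/45 ≈ 0.088889.
d = −(3/4) ln(1 − 4p/3) = −0.75 ln(1 − 0.118519) = −0.75 ln(0.881481)
  = −0.75 × (-0.126152) = 0.094614 substitutions/site.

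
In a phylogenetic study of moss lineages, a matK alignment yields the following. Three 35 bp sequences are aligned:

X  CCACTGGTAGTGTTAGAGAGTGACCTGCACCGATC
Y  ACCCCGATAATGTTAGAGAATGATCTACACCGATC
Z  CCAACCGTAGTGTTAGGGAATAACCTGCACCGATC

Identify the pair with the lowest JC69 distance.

X–Y: 8/35 differ, p = 0.229, d = 0.273.
X–Z: 6/35 differ, p = 0.171, d = 0.195.
Y–Z: 10/35 differ, p = 0.286, d = 0.360.
The smallest distance is between X and Z.

X and Z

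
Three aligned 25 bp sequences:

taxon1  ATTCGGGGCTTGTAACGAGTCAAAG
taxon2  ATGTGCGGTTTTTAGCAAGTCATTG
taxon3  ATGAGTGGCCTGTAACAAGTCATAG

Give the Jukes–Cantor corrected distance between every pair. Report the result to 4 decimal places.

d(taxon1,taxon2) = 0.4904, d(taxon1,taxon3) = 0.2892, d(taxon2,taxon3) = 0.3505

taxon1–taxon2: 9/25 sites differ → p = 0.36, d = −0.75 ln(1 − 0.48) = 0.490445 ≈ 0.4904.
taxon1–taxon3: 6/25 sites differ → p = 0.24, d = −0.75 ln(1 − 0.32) = 0.289247 ≈ 0.2892.
taxon2–taxon3: 7/25 sites differ → p = 0.28, d = −0.75 ln(1 − 0.373333) = 0.350505 ≈ 0.3505.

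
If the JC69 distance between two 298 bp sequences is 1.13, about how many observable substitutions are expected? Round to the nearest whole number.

Invert JC69: p = (3/4)(1 − e^(−4d/3)) = 0.75 × (1 − e^(-1.506667)) = 0.75 × (1 − 0.221647) = 0.583765.
Expected differing sites = pL ≈ 0.583765 × 298 = 173.96197 ≈ 174.

174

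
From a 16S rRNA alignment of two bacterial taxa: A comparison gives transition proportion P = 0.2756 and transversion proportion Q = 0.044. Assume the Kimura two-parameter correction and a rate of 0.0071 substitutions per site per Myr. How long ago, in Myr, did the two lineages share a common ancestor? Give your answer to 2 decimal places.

Under the Kimura two-parameter model, d = −½ ln(1 − 2P − Q) − ¼ ln(1 − 2Q).
1 − 2P − Q = 0.4048, giving −½ ln(0.4048) = 0.452181.
1 − 2Q = 0.912, giving −¼ ln(0.912) = 0.023029.
d = 0.452181 + 0.023029 = 0.475210.
Under a molecular clock d = 2μt, so t = d/(2μ) = 0.475210 / (2 × 0.0071) = 33.47 Myr.

33.47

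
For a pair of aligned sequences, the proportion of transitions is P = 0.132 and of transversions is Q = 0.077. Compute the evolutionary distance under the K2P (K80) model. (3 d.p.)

Under the Kimura two-parameter model, d = −½ ln(1 − 2P − Q) − ¼ ln(1 − 2Q).
1 − 2P − Q = 0.659, giving −½ ln(0.659) = 0.208516.
1 − 2Q = 0.846, giving −¼ ln(0.846) = 0.041809.
d = 0.208516 + 0.041809 = 0.250325.

0.250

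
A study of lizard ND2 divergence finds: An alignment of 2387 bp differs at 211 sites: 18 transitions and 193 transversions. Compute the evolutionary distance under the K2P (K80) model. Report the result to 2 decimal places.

P = 18/2387 ≈ 0.007541 and Q = 193/2387 ≈ 0.080855.
Under the Kimura two-parameter model, d = −½ ln(1 − 2P − Q) − ¼ ln(1 − 2Q).
1 − 2P − Q = 0.904063, giving −½ ln(0.904063) = 0.050428.
1 − 2Q = 0.83829, giving −¼ ln(0.83829) = 0.044098.
d = 0.050428 + 0.044098 = 0.094526.

0.09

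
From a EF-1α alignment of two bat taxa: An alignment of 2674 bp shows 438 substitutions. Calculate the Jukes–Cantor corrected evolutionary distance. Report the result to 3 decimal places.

p = 438/2674 ≈ 0.1638.
d = −(3/4) ln(1 − 4p/3) = −0.75 ln(1 − 0.2184) = −0.75 ln(0.7816)
  = −0.75 × (-0.246412) = 0.184809 substitutions/site.

0.185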